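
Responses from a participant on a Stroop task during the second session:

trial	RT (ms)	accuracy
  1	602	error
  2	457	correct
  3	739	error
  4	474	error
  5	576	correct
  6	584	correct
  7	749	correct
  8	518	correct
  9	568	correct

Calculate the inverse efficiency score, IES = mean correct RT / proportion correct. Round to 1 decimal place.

863.0 ms

Correct trials (n=6): 457, 576, 584, 749, 518, 568
Mean correct RT = 3452/6 = 575.3333 ms
Proportion correct = 6/9
IES = 575.3333 / (6/9) = 863.000 ms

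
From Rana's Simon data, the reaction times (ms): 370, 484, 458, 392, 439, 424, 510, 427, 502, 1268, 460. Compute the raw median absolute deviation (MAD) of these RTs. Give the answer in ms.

34 ms

Sorted: 370, 392, 424, 427, 439, 458, 460, 484, 502, 510, 1268 → median = 458
|x − 458|: 88, 26, 0, 66, 19, 34, 52, 31, 44, 810, 2
Sorted deviations: 0, 2, 19, 26, 31, 34, 44, 52, 66, 88, 810 → MAD = 34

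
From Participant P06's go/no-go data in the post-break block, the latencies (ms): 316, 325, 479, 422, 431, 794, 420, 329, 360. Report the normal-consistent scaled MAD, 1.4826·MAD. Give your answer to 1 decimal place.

89.0 ms

Sorted: 316, 325, 329, 360, 420, 422, 431, 479, 794 → median = 420
|x − 420| sorted: 0, 2, 11, 59, 60, 91, 95, 104, 374 → MAD = 60
Robust SD ≈ 1.4826 × 60 = 88.956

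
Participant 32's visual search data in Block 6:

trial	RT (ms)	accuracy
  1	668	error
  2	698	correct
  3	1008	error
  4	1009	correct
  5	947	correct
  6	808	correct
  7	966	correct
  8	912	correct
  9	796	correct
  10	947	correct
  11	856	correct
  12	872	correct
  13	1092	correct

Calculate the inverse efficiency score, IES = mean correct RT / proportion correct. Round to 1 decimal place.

1064.0 ms

Correct trials (n=11): 698, 1009, 947, 808, 966, 912, 796, 947, 856, 872, 1092
Mean correct RT = 9903/11 = 900.2727 ms
Proportion correct = 11/13
IES = 900.2727 / (11/13) = 1063.959 ms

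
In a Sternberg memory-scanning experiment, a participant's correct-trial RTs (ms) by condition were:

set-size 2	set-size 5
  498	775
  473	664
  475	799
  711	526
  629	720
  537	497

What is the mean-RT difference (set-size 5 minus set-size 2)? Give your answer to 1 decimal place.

M(set-size 2) = 3323/6 = 553.833
M(set-size 5) = 3981/6 = 663.500
Difference = 663.500 − 553.833 = 109.667 ms

109.7 ms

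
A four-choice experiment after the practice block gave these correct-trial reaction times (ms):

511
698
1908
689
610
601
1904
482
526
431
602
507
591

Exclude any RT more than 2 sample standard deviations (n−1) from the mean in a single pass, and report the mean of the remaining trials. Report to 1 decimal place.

n = 13, ΣRT = 10060, M = 773.846
Σ(x−M)² = 3100629.69; s = √(3100629.69/12) = 508.317
Cutoffs: 773.846 ± 2·508.317 → [-242.8, 1790.5]
Outside: 1904, 1908 → excluded.
Retained (n=11): Σ = 6248, mean = 6248/11 = 568.000

568.0 ms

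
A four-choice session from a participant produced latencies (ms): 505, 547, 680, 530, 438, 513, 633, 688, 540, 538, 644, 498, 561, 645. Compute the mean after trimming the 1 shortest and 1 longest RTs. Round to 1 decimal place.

569.5 ms

Sorted: 438, 498, 505, 513, 530, 538, 540, 547, 561, 633, 644, 645, 680, 688
Drop lowest 1 (438) and highest 1 (688)
Remaining (n=12): Σ = 6834, mean = 6834/12 = 569.500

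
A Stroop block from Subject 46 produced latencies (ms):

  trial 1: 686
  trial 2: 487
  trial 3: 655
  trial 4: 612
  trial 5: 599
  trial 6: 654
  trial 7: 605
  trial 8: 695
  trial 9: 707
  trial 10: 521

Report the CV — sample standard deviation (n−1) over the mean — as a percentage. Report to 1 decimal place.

11.8%

n = 10, Σ = 6221, M = 622.1000
Σ(x−M)² = 48106.900; s = √(48106.900/9) = 73.1110
CV = 73.1110 / 622.1000 = 0.11752 = 11.752%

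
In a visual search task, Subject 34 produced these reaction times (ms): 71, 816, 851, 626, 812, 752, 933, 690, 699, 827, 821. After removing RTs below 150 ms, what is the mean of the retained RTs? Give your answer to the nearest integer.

Excluded: 71
Retained (n=10): Σ = 7827
Mean = 7827/10 = 782.7000

783 ms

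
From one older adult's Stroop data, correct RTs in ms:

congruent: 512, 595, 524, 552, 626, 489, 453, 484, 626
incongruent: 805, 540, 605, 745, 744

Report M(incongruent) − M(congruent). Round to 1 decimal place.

147.7 ms

M(congruent) = 4861/9 = 540.111
M(incongruent) = 3439/5 = 687.800
Difference = 687.800 − 540.111 = 147.689 ms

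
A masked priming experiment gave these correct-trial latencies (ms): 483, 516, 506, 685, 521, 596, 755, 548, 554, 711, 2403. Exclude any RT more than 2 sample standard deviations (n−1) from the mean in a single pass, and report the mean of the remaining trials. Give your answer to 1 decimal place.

n = 11, ΣRT = 8278, M = 752.545
Σ(x−M)² = 3079066.73; s = √(3079066.73/10) = 554.893
Cutoffs: 752.545 ± 2·554.893 → [-357.2, 1862.3]
Outside: 2403 → excluded.
Retained (n=10): Σ = 5875, mean = 5875/10 = 587.500

587.5 ms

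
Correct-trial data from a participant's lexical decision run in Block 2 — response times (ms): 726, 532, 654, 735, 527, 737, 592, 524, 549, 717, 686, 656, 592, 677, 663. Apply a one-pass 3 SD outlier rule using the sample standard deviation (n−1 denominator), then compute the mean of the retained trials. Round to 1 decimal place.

n = 15, ΣRT = 9567, M = 637.800
Σ(x−M)² = 86930.40; s = √(86930.40/14) = 78.799
Cutoffs: 637.800 ± 3·78.799 → [401.4, 874.2]
No RTs fall outside the cutoffs; all 15 retained. Mean = 9567/15 = 637.800

637.8 ms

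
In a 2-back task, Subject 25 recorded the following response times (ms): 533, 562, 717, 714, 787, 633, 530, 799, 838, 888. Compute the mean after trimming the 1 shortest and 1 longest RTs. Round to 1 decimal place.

697.9 ms

Sorted: 530, 533, 562, 633, 714, 717, 787, 799, 838, 888
Drop lowest 1 (530) and highest 1 (888)
Remaining (n=8): Σ = 5583, mean = 5583/8 = 697.875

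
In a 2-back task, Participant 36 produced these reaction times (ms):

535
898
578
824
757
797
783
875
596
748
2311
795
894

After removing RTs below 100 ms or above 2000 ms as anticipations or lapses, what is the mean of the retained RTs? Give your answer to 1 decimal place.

756.7 ms

Excluded: 2311
Retained (n=12): Σ = 9080
Mean = 9080/12 = 756.6667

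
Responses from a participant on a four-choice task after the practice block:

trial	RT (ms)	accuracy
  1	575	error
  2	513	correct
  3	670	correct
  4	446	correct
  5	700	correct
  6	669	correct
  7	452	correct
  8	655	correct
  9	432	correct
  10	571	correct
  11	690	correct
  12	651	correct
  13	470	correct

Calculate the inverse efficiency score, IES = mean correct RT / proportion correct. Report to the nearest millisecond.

Correct trials (n=12): 513, 670, 446, 700, 669, 452, 655, 432, 571, 690, 651, 470
Mean correct RT = 6919/12 = 576.5833 ms
Proportion correct = 12/13
IES = 576.5833 / (12/13) = 624.632 ms

625 ms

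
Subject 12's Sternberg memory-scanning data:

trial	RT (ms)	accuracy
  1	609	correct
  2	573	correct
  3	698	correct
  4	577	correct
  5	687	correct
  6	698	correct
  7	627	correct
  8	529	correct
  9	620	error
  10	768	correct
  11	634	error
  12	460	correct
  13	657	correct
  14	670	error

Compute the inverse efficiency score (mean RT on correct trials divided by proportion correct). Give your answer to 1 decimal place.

Correct trials (n=11): 609, 573, 698, 577, 687, 698, 627, 529, 768, 460, 657
Mean correct RT = 6883/11 = 625.7273 ms
Proportion correct = 11/14
IES = 625.7273 / (11/14) = 796.380 ms

796.4 ms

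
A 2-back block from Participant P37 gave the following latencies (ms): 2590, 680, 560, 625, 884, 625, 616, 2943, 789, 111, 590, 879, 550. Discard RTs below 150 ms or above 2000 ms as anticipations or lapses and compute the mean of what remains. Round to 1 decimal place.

679.8 ms

Excluded: 111, 2590, 2943
Retained (n=10): Σ = 6798
Mean = 6798/10 = 679.8000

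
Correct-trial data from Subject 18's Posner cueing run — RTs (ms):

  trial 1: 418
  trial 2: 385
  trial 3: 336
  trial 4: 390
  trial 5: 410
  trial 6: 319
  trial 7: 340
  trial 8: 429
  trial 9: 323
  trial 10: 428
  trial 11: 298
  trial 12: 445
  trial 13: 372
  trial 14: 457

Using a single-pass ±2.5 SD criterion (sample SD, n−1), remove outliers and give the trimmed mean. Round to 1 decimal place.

n = 14, ΣRT = 5350, M = 382.143
Σ(x−M)² = 34557.71; s = √(34557.71/13) = 51.559
Cutoffs: 382.143 ± 2.5·51.559 → [253.2, 511.0]
No RTs fall outside the cutoffs; all 14 retained. Mean = 5350/14 = 382.143

382.1 ms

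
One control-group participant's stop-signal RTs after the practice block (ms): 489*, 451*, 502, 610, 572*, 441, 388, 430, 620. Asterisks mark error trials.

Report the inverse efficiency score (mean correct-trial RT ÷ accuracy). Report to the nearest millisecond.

Correct trials (n=6): 502, 610, 441, 388, 430, 620
Mean correct RT = 2991/6 = 498.5000 ms
Proportion correct = 6/9
IES = 498.5000 / (6/9) = 747.750 ms

748 ms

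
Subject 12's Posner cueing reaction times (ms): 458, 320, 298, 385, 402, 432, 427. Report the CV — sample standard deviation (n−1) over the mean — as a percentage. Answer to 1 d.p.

15.3%

n = 7, Σ = 2722, M = 388.8571
Σ(x−M)² = 21280.857; s = √(21280.857/6) = 59.5551
CV = 59.5551 / 388.8571 = 0.15315 = 15.315%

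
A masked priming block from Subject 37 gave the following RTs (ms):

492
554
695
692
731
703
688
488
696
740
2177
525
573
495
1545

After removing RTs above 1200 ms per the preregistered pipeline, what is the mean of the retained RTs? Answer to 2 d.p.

620.92 ms

Excluded: 1545, 2177
Retained (n=13): Σ = 8072
Mean = 8072/13 = 620.9231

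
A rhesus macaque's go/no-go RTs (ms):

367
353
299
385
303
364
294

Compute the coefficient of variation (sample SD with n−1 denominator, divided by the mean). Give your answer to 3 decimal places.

0.112

n = 7, Σ = 2365, M = 337.8571
Σ(x−M)² = 8632.857; s = √(8632.857/6) = 37.9316
CV = 37.9316 / 337.8571 = 0.11227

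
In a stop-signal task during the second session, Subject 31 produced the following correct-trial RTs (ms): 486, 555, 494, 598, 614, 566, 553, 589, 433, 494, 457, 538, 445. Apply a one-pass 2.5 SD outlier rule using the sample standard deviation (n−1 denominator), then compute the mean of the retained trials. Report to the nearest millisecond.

n = 13, ΣRT = 6822, M = 524.769
Σ(x−M)² = 43810.31; s = √(43810.31/12) = 60.422
Cutoffs: 524.769 ± 2.5·60.422 → [373.7, 675.8]
No RTs fall outside the cutoffs; all 13 retained. Mean = 6822/13 = 524.769

525 ms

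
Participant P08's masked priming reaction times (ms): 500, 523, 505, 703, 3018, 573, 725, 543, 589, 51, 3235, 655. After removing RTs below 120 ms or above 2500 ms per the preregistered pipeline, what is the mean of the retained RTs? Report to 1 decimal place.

Excluded: 51, 3018, 3235
Retained (n=9): Σ = 5316
Mean = 5316/9 = 590.6667

590.7 ms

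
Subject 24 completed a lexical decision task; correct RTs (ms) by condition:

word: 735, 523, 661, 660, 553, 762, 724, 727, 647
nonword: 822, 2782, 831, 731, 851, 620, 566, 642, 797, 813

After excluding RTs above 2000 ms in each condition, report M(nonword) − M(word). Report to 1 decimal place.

75.7 ms

nonword: exclude 2782
M(word) = 5992/9 = 665.778
M(nonword) = 6673/9 = 741.444
Difference = 741.444 − 665.778 = 75.667 ms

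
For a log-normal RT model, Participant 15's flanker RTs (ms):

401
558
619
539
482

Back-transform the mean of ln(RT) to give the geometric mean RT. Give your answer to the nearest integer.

514 ms

ln(RT): 5.9940, 6.3244, 6.4281, 6.2897, 6.1779
Mean ln(RT) = 31.2141/5 = 6.24282
Geometric mean = exp(6.24282) = 514.31 ms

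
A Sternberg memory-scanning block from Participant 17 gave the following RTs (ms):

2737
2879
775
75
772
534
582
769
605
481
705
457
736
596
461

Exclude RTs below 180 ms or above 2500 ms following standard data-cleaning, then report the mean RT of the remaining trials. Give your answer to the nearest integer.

Excluded: 75, 2737, 2879
Retained (n=12): Σ = 7473
Mean = 7473/12 = 622.7500

623 ms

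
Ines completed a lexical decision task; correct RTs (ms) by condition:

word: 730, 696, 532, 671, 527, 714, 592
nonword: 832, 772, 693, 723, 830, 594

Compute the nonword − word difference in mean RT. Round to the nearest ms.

103 ms

M(word) = 4462/7 = 637.429
M(nonword) = 4444/6 = 740.667
Difference = 740.667 − 637.429 = 103.238 ms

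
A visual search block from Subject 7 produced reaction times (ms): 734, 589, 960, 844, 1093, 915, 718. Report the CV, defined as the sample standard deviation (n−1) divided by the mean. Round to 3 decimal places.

n = 7, Σ = 5853, M = 836.1429
Σ(x−M)² = 173066.857; s = √(173066.857/6) = 169.8366
CV = 169.8366 / 836.1429 = 0.20312

0.203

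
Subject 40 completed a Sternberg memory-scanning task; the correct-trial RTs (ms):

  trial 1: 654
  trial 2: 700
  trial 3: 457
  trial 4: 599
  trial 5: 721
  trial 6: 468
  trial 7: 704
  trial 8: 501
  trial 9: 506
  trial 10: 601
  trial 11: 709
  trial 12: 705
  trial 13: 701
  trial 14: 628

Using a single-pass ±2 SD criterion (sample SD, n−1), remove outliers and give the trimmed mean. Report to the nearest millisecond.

n = 14, ΣRT = 8654, M = 618.143
Σ(x−M)² = 124167.71; s = √(124167.71/13) = 97.731
Cutoffs: 618.143 ± 2·97.731 → [422.7, 813.6]
No RTs fall outside the cutoffs; all 14 retained. Mean = 8654/14 = 618.143

618 ms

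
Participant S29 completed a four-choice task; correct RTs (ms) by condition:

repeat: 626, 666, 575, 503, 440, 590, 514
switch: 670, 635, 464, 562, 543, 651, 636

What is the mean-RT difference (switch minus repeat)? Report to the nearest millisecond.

35 ms

M(repeat) = 3914/7 = 559.143
M(switch) = 4161/7 = 594.429
Difference = 594.429 − 559.143 = 35.286 ms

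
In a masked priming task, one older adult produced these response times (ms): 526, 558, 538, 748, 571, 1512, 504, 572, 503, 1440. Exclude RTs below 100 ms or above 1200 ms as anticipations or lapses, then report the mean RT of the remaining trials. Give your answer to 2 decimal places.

Excluded: 1440, 1512
Retained (n=8): Σ = 4520
Mean = 4520/8 = 565.0000

565.00 ms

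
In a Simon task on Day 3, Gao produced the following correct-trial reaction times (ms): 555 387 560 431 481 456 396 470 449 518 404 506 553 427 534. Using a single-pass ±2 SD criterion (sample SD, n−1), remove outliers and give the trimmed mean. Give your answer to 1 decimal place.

n = 15, ΣRT = 7127, M = 475.133
Σ(x−M)² = 50363.73; s = √(50363.73/14) = 59.978
Cutoffs: 475.133 ± 2·59.978 → [355.2, 595.1]
No RTs fall outside the cutoffs; all 15 retained. Mean = 7127/15 = 475.133

475.1 ms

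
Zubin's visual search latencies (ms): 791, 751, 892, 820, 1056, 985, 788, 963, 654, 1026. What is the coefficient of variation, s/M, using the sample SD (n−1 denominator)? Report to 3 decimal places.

n = 10, Σ = 8726, M = 872.6000
Σ(x−M)² = 157504.400; s = √(157504.400/9) = 132.2894
CV = 132.2894 / 872.6000 = 0.15160

0.152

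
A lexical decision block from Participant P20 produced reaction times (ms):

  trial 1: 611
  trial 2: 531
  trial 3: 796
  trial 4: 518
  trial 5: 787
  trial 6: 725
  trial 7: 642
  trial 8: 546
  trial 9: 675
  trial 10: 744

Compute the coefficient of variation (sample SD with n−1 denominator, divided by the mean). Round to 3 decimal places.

0.159

n = 10, Σ = 6575, M = 657.5000
Σ(x−M)² = 98594.500; s = √(98594.500/9) = 104.6659
CV = 104.6659 / 657.5000 = 0.15919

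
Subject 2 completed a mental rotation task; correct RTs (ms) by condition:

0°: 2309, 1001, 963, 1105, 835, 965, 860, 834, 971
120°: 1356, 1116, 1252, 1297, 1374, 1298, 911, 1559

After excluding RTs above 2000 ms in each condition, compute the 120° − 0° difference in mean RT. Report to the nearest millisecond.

329 ms

0°: exclude 2309
M(0°) = 7534/8 = 941.750
M(120°) = 10163/8 = 1270.375
Difference = 1270.375 − 941.750 = 328.625 ms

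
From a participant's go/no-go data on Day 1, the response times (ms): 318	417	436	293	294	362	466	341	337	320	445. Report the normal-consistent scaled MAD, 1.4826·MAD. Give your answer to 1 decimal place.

Sorted: 293, 294, 318, 320, 337, 341, 362, 417, 436, 445, 466 → median = 341
|x − 341| sorted: 0, 4, 21, 21, 23, 47, 48, 76, 95, 104, 125 → MAD = 47
Robust SD ≈ 1.4826 × 47 = 69.682

69.7 ms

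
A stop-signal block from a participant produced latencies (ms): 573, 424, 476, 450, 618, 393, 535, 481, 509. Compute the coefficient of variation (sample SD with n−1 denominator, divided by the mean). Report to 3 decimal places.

n = 9, Σ = 4459, M = 495.4444
Σ(x−M)² = 41034.222; s = √(41034.222/8) = 71.6190
CV = 71.6190 / 495.4444 = 0.14456

0.145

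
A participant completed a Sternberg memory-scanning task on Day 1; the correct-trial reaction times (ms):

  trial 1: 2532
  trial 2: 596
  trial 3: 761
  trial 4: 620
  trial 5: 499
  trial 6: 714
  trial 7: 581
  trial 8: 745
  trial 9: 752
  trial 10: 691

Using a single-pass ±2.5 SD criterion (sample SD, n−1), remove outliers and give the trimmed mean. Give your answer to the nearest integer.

n = 10, ΣRT = 8491, M = 849.100
Σ(x−M)² = 3214420.90; s = √(3214420.90/9) = 597.627
Cutoffs: 849.100 ± 2.5·597.627 → [-645.0, 2343.2]
Outside: 2532 → excluded.
Retained (n=9): Σ = 5959, mean = 5959/9 = 662.111

662 ms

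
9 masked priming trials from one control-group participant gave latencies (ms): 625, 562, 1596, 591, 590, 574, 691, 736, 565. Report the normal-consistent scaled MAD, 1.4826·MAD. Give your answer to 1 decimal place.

43.0 ms

Sorted: 562, 565, 574, 590, 591, 625, 691, 736, 1596 → median = 591
|x − 591| sorted: 0, 1, 17, 26, 29, 34, 100, 145, 1005 → MAD = 29
Robust SD ≈ 1.4826 × 29 = 42.995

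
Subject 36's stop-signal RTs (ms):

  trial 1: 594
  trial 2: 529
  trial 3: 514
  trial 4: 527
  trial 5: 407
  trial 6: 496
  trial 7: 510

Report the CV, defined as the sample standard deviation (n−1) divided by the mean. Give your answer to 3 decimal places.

0.109

n = 7, Σ = 3577, M = 511.0000
Σ(x−M)² = 18520.000; s = √(18520.000/6) = 55.5578
CV = 55.5578 / 511.0000 = 0.10872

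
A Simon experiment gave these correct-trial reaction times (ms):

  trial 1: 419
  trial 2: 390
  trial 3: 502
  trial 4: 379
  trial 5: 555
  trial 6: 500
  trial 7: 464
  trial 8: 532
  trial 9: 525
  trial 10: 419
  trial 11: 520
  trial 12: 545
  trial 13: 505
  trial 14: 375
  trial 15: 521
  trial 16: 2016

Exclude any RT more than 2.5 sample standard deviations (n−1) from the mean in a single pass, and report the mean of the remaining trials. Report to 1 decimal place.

476.7 ms

n = 16, ΣRT = 9167, M = 572.938
Σ(x−M)² = 2277490.94; s = √(2277490.94/15) = 389.657
Cutoffs: 572.938 ± 2.5·389.657 → [-401.2, 1547.1]
Outside: 2016 → excluded.
Retained (n=15): Σ = 7151, mean = 7151/15 = 476.733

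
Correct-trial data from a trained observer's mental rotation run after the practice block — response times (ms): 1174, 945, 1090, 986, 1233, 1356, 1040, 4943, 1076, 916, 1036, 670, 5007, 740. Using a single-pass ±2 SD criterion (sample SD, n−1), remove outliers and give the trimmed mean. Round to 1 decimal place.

1021.8 ms

n = 14, ΣRT = 22212, M = 1586.571
Σ(x−M)² = 27201223.43; s = √(27201223.43/13) = 1446.514
Cutoffs: 1586.571 ± 2·1446.514 → [-1306.5, 4479.6]
Outside: 4943, 5007 → excluded.
Retained (n=12): Σ = 12262, mean = 12262/12 = 1021.833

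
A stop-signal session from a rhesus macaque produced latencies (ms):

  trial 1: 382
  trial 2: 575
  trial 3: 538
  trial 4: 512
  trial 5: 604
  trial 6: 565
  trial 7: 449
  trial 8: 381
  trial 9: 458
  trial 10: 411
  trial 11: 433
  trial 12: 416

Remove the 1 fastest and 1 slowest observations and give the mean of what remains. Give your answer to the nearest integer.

474 ms

Sorted: 381, 382, 411, 416, 433, 449, 458, 512, 538, 565, 575, 604
Drop lowest 1 (381) and highest 1 (604)
Remaining (n=10): Σ = 4739, mean = 4739/10 = 473.900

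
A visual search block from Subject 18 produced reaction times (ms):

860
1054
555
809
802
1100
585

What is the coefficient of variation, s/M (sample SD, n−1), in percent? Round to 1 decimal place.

n = 7, Σ = 5765, M = 823.5714
Σ(x−M)² = 260561.714; s = √(260561.714/6) = 208.3913
CV = 208.3913 / 823.5714 = 0.25303 = 25.303%

25.3%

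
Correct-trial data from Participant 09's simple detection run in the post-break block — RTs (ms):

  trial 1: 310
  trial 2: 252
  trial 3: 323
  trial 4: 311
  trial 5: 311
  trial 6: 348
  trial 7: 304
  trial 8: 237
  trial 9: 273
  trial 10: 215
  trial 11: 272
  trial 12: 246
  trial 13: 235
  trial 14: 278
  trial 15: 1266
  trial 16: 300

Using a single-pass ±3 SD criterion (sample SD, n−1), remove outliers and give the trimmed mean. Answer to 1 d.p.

n = 16, ΣRT = 5481, M = 342.562
Σ(x−M)² = 929997.94; s = √(929997.94/15) = 248.998
Cutoffs: 342.562 ± 3·248.998 → [-404.4, 1089.6]
Outside: 1266 → excluded.
Retained (n=15): Σ = 4215, mean = 4215/15 = 281.000

281.0 ms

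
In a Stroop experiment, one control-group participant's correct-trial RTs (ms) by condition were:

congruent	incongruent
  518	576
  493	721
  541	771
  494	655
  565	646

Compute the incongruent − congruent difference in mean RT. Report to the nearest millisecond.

152 ms

M(congruent) = 2611/5 = 522.200
M(incongruent) = 3369/5 = 673.800
Difference = 673.800 − 522.200 = 151.600 ms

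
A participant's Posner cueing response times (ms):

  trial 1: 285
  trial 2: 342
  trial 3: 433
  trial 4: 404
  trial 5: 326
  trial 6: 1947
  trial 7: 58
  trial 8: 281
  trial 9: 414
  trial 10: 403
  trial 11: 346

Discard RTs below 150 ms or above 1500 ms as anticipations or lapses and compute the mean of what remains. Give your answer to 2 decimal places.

359.33 ms

Excluded: 58, 1947
Retained (n=9): Σ = 3234
Mean = 3234/9 = 359.3333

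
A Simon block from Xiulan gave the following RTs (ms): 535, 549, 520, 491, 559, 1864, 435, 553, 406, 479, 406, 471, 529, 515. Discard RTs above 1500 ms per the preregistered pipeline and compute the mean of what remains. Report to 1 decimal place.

496.0 ms

Excluded: 1864
Retained (n=13): Σ = 6448
Mean = 6448/13 = 496.0000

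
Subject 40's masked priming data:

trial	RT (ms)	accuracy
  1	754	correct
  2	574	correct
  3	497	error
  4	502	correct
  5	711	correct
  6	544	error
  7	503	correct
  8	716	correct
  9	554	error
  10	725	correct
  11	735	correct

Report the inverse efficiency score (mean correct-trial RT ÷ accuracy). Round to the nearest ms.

897 ms

Correct trials (n=8): 754, 574, 502, 711, 503, 716, 725, 735
Mean correct RT = 5220/8 = 652.5000 ms
Proportion correct = 8/11
IES = 652.5000 / (8/11) = 897.188 ms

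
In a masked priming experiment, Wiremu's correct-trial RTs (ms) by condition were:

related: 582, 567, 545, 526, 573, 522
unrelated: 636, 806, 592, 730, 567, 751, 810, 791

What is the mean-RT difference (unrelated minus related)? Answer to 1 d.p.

M(related) = 3315/6 = 552.500
M(unrelated) = 5683/8 = 710.375
Difference = 710.375 − 552.500 = 157.875 ms

157.9 ms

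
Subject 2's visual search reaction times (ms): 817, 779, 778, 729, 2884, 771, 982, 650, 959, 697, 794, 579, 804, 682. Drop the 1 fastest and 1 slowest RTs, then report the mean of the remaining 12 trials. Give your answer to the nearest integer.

Sorted: 579, 650, 682, 697, 729, 771, 778, 779, 794, 804, 817, 959, 982, 2884
Drop lowest 1 (579) and highest 1 (2884)
Remaining (n=12): Σ = 9442, mean = 9442/12 = 786.833

787 ms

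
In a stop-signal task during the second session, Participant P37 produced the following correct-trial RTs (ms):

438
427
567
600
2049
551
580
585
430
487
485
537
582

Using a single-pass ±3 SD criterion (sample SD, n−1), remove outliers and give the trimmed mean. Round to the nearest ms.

522 ms

n = 13, ΣRT = 8318, M = 639.846
Σ(x−M)² = 2198435.69; s = √(2198435.69/12) = 428.022
Cutoffs: 639.846 ± 3·428.022 → [-644.2, 1923.9]
Outside: 2049 → excluded.
Retained (n=12): Σ = 6269, mean = 6269/12 = 522.417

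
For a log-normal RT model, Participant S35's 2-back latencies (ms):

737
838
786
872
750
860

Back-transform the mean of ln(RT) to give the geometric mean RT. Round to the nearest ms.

ln(RT): 6.6026, 6.7310, 6.6670, 6.7708, 6.6201, 6.7569
Mean ln(RT) = 40.1484/6 = 6.69139
Geometric mean = exp(6.69139) = 805.44 ms

805 ms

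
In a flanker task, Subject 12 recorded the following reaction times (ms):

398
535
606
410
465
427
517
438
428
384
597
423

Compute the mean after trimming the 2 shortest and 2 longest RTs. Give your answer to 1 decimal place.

Sorted: 384, 398, 410, 423, 427, 428, 438, 465, 517, 535, 597, 606
Drop lowest 2 (384, 398) and highest 2 (597, 606)
Remaining (n=8): Σ = 3643, mean = 3643/8 = 455.375

455.4 ms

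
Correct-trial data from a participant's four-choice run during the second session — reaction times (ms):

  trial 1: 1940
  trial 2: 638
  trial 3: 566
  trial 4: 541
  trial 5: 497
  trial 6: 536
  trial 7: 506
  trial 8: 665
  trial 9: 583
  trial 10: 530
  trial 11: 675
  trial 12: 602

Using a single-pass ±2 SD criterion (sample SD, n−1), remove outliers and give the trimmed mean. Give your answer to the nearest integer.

576 ms

n = 12, ΣRT = 8279, M = 689.917
Σ(x−M)² = 1743244.92; s = √(1743244.92/11) = 398.091
Cutoffs: 689.917 ± 2·398.091 → [-106.3, 1486.1]
Outside: 1940 → excluded.
Retained (n=11): Σ = 6339, mean = 6339/11 = 576.273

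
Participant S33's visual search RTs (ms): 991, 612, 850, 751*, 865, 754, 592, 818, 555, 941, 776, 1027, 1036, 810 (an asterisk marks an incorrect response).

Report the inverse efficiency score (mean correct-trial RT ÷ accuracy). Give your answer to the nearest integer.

Correct trials (n=13): 991, 612, 850, 865, 754, 592, 818, 555, 941, 776, 1027, 1036, 810
Mean correct RT = 10627/13 = 817.4615 ms
Proportion correct = 13/14
IES = 817.4615 / (13/14) = 880.343 ms

880 ms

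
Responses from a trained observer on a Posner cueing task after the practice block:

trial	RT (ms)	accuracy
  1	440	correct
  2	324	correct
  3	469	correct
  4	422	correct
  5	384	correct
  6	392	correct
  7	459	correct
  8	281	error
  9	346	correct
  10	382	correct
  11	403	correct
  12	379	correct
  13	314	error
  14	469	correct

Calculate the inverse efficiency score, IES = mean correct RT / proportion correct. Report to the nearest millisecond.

Correct trials (n=12): 440, 324, 469, 422, 384, 392, 459, 346, 382, 403, 379, 469
Mean correct RT = 4869/12 = 405.7500 ms
Proportion correct = 12/14
IES = 405.7500 / (12/14) = 473.375 ms

473 ms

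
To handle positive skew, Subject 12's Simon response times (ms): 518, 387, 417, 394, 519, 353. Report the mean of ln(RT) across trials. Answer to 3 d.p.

6.056

ln(RT): 6.2500, 5.9584, 6.0331, 5.9764, 6.2519, 5.8665
Σ ln(RT) = 36.3362
Mean = 36.3362/6 = 6.05603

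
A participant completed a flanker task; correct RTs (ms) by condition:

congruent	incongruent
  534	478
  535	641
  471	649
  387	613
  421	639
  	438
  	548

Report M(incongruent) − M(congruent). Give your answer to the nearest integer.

103 ms

M(congruent) = 2348/5 = 469.600
M(incongruent) = 4006/7 = 572.286
Difference = 572.286 − 469.600 = 102.686 ms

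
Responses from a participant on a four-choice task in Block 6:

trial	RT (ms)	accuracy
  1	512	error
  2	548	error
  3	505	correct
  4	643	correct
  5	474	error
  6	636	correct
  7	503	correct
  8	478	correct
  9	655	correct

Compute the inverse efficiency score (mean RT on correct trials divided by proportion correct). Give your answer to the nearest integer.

855 ms

Correct trials (n=6): 505, 643, 636, 503, 478, 655
Mean correct RT = 3420/6 = 570.0000 ms
Proportion correct = 6/9
IES = 570.0000 / (6/9) = 855.000 ms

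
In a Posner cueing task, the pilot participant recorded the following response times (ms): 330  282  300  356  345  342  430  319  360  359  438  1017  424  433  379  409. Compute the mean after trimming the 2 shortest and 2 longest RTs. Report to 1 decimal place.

Sorted: 282, 300, 319, 330, 342, 345, 356, 359, 360, 379, 409, 424, 430, 433, 438, 1017
Drop lowest 2 (282, 300) and highest 2 (438, 1017)
Remaining (n=12): Σ = 4486, mean = 4486/12 = 373.833

373.8 ms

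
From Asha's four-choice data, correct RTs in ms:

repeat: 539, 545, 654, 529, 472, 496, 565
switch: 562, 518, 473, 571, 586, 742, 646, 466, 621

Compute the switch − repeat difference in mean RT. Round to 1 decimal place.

33.3 ms

M(repeat) = 3800/7 = 542.857
M(switch) = 5185/9 = 576.111
Difference = 576.111 − 542.857 = 33.254 ms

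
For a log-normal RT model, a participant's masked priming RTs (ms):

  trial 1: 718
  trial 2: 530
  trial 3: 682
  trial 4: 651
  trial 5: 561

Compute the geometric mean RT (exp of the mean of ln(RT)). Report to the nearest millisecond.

ln(RT): 6.5765, 6.2729, 6.5250, 6.4785, 6.3297
Mean ln(RT) = 32.1826/5 = 6.43652
Geometric mean = exp(6.43652) = 624.23 ms

624 ms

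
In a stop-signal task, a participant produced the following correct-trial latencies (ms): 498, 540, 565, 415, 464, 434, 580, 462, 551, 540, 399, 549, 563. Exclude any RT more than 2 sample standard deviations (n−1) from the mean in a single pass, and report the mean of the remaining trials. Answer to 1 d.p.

504.6 ms

n = 13, ΣRT = 6560, M = 504.615
Σ(x−M)² = 47045.08; s = √(47045.08/12) = 62.613
Cutoffs: 504.615 ± 2·62.613 → [379.4, 629.8]
No RTs fall outside the cutoffs; all 13 retained. Mean = 6560/13 = 504.615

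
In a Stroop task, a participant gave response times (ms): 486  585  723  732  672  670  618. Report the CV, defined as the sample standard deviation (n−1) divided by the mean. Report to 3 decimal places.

0.134

n = 7, Σ = 4486, M = 640.8571
Σ(x−M)² = 44496.857; s = √(44496.857/6) = 86.1170
CV = 86.1170 / 640.8571 = 0.13438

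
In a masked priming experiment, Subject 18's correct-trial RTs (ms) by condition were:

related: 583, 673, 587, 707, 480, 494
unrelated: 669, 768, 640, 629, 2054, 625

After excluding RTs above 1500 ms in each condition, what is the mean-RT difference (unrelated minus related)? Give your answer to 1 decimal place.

unrelated: exclude 2054
M(related) = 3524/6 = 587.333
M(unrelated) = 3331/5 = 666.200
Difference = 666.200 − 587.333 = 78.867 ms

78.9 ms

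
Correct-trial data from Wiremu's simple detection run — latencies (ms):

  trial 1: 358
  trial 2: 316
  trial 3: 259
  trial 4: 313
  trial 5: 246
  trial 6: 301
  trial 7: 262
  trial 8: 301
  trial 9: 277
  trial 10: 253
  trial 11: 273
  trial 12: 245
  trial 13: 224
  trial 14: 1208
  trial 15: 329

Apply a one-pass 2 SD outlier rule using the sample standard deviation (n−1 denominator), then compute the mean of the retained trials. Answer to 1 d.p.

n = 15, ΣRT = 5165, M = 344.333
Σ(x−M)² = 817923.33; s = √(817923.33/14) = 241.709
Cutoffs: 344.333 ± 2·241.709 → [-139.1, 827.8]
Outside: 1208 → excluded.
Retained (n=14): Σ = 3957, mean = 3957/14 = 282.643

282.6 ms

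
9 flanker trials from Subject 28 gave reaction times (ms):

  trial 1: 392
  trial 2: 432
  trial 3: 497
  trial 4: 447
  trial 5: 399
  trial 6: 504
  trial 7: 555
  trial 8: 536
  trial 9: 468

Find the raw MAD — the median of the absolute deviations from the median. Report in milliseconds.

36 ms

Sorted: 392, 399, 432, 447, 468, 497, 504, 536, 555 → median = 468
|x − 468|: 76, 36, 29, 21, 69, 36, 87, 68, 0
Sorted deviations: 0, 21, 29, 36, 36, 68, 69, 76, 87 → MAD = 36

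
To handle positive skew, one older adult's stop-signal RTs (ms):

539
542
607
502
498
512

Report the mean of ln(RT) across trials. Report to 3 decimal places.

ln(RT): 6.2897, 6.2953, 6.4085, 6.2186, 6.2106, 6.2383
Σ ln(RT) = 37.6610
Mean = 37.6610/6 = 6.27684

6.277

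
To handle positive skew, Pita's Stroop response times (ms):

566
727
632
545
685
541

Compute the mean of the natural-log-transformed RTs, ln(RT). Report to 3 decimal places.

6.417

ln(RT): 6.3386, 6.5889, 6.4489, 6.3008, 6.5294, 6.2934
Σ ln(RT) = 38.5000
Mean = 38.5000/6 = 6.41667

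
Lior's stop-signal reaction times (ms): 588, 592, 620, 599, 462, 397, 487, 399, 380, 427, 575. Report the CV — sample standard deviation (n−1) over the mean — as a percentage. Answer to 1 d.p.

n = 11, Σ = 5526, M = 502.3636
Σ(x−M)² = 88124.545; s = √(88124.545/10) = 93.8747
CV = 93.8747 / 502.3636 = 0.18687 = 18.687%

18.7%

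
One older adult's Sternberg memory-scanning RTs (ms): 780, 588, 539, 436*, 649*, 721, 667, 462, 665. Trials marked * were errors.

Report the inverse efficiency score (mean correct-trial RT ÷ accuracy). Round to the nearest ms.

Correct trials (n=7): 780, 588, 539, 721, 667, 462, 665
Mean correct RT = 4422/7 = 631.7143 ms
Proportion correct = 7/9
IES = 631.7143 / (7/9) = 812.204 ms

812 ms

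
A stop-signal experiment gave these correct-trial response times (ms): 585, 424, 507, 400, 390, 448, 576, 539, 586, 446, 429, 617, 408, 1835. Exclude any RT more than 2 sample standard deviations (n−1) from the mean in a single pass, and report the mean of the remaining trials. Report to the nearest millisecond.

n = 14, ΣRT = 8190, M = 585.000
Σ(x−M)² = 1763732.00; s = √(1763732.00/13) = 368.336
Cutoffs: 585.000 ± 2·368.336 → [-151.7, 1321.7]
Outside: 1835 → excluded.
Retained (n=13): Σ = 6355, mean = 6355/13 = 488.846

489 ms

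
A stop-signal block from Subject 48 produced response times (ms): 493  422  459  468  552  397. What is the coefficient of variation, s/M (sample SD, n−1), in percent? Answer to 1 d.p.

11.7%

n = 6, Σ = 2791, M = 465.1667
Σ(x−M)² = 14870.833; s = √(14870.833/5) = 54.5359
CV = 54.5359 / 465.1667 = 0.11724 = 11.724%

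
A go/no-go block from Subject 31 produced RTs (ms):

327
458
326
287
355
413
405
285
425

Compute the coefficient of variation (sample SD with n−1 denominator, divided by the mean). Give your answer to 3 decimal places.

n = 9, Σ = 3281, M = 364.5556
Σ(x−M)² = 31700.222; s = √(31700.222/8) = 62.9486
CV = 62.9486 / 364.5556 = 0.17267

0.173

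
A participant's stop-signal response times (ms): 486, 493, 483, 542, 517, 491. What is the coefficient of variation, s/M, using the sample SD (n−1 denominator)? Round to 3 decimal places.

n = 6, Σ = 3012, M = 502.0000
Σ(x−M)² = 2644.000; s = √(2644.000/5) = 22.9957
CV = 22.9957 / 502.0000 = 0.04581

0.046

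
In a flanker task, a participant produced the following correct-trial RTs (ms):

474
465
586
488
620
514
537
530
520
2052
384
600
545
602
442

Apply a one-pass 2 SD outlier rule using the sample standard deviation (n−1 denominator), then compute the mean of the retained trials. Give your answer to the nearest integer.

522 ms

n = 15, ΣRT = 9359, M = 623.933
Σ(x−M)² = 2244266.93; s = √(2244266.93/14) = 400.381
Cutoffs: 623.933 ± 2·400.381 → [-176.8, 1424.7]
Outside: 2052 → excluded.
Retained (n=14): Σ = 7307, mean = 7307/14 = 521.929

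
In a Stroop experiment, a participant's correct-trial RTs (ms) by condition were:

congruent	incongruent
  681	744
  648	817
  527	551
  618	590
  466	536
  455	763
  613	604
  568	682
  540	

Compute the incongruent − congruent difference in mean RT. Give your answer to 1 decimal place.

M(congruent) = 5116/9 = 568.444
M(incongruent) = 5287/8 = 660.875
Difference = 660.875 − 568.444 = 92.431 ms

92.4 ms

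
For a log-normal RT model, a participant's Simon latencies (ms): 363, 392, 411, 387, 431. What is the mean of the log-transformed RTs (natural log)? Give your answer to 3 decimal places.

ln(RT): 5.8944, 5.9713, 6.0186, 5.9584, 6.0661
Σ ln(RT) = 29.9088
Mean = 29.9088/5 = 5.98176

5.982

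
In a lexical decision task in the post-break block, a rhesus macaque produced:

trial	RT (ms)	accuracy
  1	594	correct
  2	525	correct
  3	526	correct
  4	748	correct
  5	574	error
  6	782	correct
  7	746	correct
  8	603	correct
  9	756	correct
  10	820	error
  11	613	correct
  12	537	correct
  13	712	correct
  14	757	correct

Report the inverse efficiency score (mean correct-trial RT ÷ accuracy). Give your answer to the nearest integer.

768 ms

Correct trials (n=12): 594, 525, 526, 748, 782, 746, 603, 756, 613, 537, 712, 757
Mean correct RT = 7899/12 = 658.2500 ms
Proportion correct = 12/14
IES = 658.2500 / (12/14) = 767.958 ms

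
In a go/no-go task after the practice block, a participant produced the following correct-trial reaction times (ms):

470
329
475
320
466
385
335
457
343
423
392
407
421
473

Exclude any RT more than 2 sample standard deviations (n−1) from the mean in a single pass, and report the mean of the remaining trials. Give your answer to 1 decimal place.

406.9 ms

n = 14, ΣRT = 5696, M = 406.857
Σ(x−M)² = 43023.71; s = √(43023.71/13) = 57.528
Cutoffs: 406.857 ± 2·57.528 → [291.8, 521.9]
No RTs fall outside the cutoffs; all 14 retained. Mean = 5696/14 = 406.857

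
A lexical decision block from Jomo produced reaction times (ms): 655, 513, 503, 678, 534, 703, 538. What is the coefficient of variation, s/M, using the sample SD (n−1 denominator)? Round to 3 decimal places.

0.145

n = 7, Σ = 4124, M = 589.1429
Σ(x−M)² = 44070.857; s = √(44070.857/6) = 85.7038
CV = 85.7038 / 589.1429 = 0.14547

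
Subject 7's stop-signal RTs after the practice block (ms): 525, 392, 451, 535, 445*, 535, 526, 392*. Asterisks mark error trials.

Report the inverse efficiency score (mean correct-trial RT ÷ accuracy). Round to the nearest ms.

659 ms

Correct trials (n=6): 525, 392, 451, 535, 535, 526
Mean correct RT = 2964/6 = 494.0000 ms
Proportion correct = 6/8
IES = 494.0000 / (6/8) = 658.667 ms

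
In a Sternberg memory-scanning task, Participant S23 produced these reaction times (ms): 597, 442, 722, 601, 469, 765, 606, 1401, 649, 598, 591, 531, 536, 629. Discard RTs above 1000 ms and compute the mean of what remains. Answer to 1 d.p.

Excluded: 1401
Retained (n=13): Σ = 7736
Mean = 7736/13 = 595.0769

595.1 ms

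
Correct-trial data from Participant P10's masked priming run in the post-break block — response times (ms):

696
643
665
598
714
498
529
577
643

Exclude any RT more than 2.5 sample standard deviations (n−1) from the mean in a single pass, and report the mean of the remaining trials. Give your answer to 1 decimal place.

n = 9, ΣRT = 5563, M = 618.111
Σ(x−M)² = 43160.89; s = √(43160.89/8) = 73.451
Cutoffs: 618.111 ± 2.5·73.451 → [434.5, 801.7]
No RTs fall outside the cutoffs; all 9 retained. Mean = 5563/9 = 618.111

618.1 ms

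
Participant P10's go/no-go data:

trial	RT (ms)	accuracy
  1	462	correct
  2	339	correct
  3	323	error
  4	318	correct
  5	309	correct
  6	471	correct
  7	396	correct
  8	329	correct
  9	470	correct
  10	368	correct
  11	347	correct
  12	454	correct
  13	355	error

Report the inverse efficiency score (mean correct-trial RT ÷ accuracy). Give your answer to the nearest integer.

458 ms

Correct trials (n=11): 462, 339, 318, 309, 471, 396, 329, 470, 368, 347, 454
Mean correct RT = 4263/11 = 387.5455 ms
Proportion correct = 11/13
IES = 387.5455 / (11/13) = 458.008 ms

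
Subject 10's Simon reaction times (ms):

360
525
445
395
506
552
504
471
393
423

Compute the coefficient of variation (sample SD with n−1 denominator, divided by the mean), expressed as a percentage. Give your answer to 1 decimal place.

n = 10, Σ = 4574, M = 457.4000
Σ(x−M)² = 37102.400; s = √(37102.400/9) = 64.2066
CV = 64.2066 / 457.4000 = 0.14037 = 14.037%

14.0%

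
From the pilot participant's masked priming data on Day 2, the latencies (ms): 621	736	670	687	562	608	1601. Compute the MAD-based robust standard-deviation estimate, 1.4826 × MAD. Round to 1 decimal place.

91.9 ms

Sorted: 562, 608, 621, 670, 687, 736, 1601 → median = 670
|x − 670| sorted: 0, 17, 49, 62, 66, 108, 931 → MAD = 62
Robust SD ≈ 1.4826 × 62 = 91.921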